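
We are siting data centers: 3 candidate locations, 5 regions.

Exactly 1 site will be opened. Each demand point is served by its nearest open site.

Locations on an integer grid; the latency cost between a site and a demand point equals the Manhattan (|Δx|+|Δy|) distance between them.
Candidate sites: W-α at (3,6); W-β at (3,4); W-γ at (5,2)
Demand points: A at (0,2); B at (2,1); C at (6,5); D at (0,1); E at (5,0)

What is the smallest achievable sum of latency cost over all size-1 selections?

21

Open {W-γ}.
  A→W-γ 5, B→W-γ 4, C→W-γ 4, D→W-γ 6, E→W-γ 2  ⇒ total 21.
Compare {W-β}: total 25.
Compare {W-α}: total 33.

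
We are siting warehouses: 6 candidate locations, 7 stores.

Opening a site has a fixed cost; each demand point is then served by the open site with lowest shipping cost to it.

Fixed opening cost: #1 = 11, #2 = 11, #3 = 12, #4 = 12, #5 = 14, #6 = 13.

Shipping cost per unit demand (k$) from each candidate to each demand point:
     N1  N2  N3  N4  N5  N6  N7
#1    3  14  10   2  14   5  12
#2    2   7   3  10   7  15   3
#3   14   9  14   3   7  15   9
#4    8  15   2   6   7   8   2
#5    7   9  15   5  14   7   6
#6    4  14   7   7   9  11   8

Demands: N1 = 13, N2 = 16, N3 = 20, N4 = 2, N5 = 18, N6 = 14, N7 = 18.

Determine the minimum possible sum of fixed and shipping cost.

Open {#1, #2, #4}: assign each demand point to its cheapest open site.
  N1→#2 13×2=26, N2→#2 16×7=112, N3→#4 20×2=40, N4→#1 2×2=4, N5→#2 18×7=126, N6→#1 14×5=70, N7→#4 18×2=36
  shipping cost 414, fixed 34 → total 448.
Compare {#1, #2, #3, #4}: shipping cost 414 + fixed 46 = 460.
Compare {#1, #2, #4, #6}: shipping cost 414 + fixed 47 = 461.
Compare {#1, #2, #4, #5}: shipping cost 414 + fixed 48 = 462.
All other subsets cost ≥ 460. Minimum total cost: 448.

448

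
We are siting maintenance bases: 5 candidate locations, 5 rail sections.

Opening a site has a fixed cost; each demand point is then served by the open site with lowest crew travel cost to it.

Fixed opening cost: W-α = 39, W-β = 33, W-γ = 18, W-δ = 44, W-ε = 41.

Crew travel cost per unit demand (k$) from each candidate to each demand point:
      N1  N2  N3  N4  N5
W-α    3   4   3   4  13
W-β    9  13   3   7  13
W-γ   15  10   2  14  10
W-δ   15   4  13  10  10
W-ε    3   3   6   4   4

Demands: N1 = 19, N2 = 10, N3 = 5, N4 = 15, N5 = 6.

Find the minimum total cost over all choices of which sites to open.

240

Open {W-γ, W-ε}: assign each demand point to its cheapest open site.
  N1→W-ε 19×3=57, N2→W-ε 10×3=30, N3→W-γ 5×2=10, N4→W-ε 15×4=60, N5→W-ε 6×4=24
  crew travel cost 181, fixed 59 → total 240.
Compare {W-ε}: crew travel cost 201 + fixed 41 = 242.
Compare {W-β, W-ε}: crew travel cost 186 + fixed 74 = 260.
Compare {W-α, W-ε}: crew travel cost 186 + fixed 80 = 266.
All other subsets cost ≥ 242. Minimum total cost: 240.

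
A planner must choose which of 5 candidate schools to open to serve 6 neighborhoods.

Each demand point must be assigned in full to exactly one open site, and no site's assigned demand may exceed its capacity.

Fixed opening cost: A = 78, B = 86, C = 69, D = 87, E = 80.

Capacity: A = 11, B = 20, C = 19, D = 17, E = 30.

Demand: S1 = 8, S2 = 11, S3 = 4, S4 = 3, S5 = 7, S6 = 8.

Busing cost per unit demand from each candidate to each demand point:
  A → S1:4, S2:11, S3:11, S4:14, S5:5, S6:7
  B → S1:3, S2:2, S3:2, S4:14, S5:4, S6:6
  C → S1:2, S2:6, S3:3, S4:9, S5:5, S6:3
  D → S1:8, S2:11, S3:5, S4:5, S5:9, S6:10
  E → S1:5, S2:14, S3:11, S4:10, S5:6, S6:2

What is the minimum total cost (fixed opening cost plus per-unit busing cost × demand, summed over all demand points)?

324

Open {B, E}; cheapest assignment that respects the capacities:
  B (cap 20, load 15): S2, S3 — cost 11×2 + 4×2 = 30
  E (cap 30, load 26): S1, S4, S5, S6 — cost 8×5 + 3×10 + 7×6 + 8×2 = 128
  Shipping 158, fixed 166 → total 324.
  Any other capacity-feasible assignment to {B, E} ships for at least 158.
Compare {C, E}: its best feasible assignment gives total 352.
Compare {B, C, E}: its best feasible assignment gives total 356.
Every other set of open sites that can feasibly serve all demand totals ≥ 352 even under its best assignment. Minimum: 324.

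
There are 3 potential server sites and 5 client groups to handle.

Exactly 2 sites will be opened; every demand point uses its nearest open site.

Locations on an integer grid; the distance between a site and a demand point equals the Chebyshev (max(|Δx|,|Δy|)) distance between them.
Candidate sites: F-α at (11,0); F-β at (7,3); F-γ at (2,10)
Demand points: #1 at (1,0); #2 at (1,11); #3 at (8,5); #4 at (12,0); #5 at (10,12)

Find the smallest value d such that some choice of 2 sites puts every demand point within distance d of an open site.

Open {F-β, F-γ}.
  Farthest demand point is #5 at distance 8 (to F-γ); all others are ≤ 8.
With {F-α, F-β} the worst case is 9.
With {F-α, F-γ} the worst case is 10.
No size-2 selection achieves below 8.

8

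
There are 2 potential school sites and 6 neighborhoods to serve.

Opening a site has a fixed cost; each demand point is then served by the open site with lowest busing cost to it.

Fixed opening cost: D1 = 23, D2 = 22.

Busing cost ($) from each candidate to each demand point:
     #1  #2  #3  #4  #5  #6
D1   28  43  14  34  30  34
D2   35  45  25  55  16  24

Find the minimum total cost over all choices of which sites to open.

204

Open {D1, D2}: assign each demand point to its cheapest open site.
  #1→D1 28, #2→D1 43, #3→D1 14, #4→D1 34, #5→D2 16, #6→D2 24
  busing cost 159, fixed 45 → total 204.
Compare {D1}: busing cost 183 + fixed 23 = 206.
Compare {D2}: busing cost 200 + fixed 22 = 222.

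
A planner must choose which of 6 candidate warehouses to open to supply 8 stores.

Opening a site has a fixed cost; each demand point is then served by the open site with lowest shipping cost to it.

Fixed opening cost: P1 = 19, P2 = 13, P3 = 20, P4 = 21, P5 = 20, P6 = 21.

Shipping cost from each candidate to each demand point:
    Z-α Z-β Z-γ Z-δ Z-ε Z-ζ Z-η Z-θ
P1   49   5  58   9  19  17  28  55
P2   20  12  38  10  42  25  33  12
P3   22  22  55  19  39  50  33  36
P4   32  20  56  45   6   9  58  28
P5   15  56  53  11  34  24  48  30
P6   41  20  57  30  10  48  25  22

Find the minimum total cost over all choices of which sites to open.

174

Open {P2, P4}: assign each demand point to its cheapest open site.
  Z-α→P2 20, Z-β→P2 12, Z-γ→P2 38, Z-δ→P2 10, Z-ε→P4 6, Z-ζ→P4 9, Z-η→P2 33, Z-θ→P2 12
  shipping cost 140, fixed 34 → total 174.
Compare {P1, P2}: shipping cost 148 + fixed 32 = 180.
Compare {P1, P2, P4}: shipping cost 127 + fixed 53 = 180.
Compare {P2, P6}: shipping cost 152 + fixed 34 = 186.
All other subsets cost ≥ 180. Minimum total cost: 174.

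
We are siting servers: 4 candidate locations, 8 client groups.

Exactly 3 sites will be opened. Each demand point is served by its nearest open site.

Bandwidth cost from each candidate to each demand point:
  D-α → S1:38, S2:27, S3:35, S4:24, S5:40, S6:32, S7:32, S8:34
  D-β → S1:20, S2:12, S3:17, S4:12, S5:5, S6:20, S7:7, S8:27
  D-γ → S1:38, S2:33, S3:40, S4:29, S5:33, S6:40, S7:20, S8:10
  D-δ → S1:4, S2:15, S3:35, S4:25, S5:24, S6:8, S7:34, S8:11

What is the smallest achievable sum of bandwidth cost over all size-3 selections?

75

Open {D-β, D-γ, D-δ}.
  S1→D-δ 4, S2→D-β 12, S3→D-β 17, S4→D-β 12, S5→D-β 5, S6→D-δ 8, S7→D-β 7, S8→D-γ 10  ⇒ total 75.
Compare {D-α, D-β, D-δ}: total 76.
Compare {D-α, D-β, D-γ}: total 103.
No size-3 selection does better; minimum is 75.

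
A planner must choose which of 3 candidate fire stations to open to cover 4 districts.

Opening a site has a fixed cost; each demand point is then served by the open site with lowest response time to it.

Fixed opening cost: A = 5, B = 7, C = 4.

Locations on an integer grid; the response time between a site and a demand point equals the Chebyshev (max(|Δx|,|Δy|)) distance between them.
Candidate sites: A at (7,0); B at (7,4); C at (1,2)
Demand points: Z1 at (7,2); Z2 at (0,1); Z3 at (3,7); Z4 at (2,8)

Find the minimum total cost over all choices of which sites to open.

22

Open {C}: assign each demand point to its cheapest open site.
  Z1→C 6, Z2→C 1, Z3→C 5, Z4→C 6
  response time 18, fixed 4 → total 22.
Compare {A, C}: response time 14 + fixed 9 = 23.
Compare {B, C}: response time 12 + fixed 11 = 23.
Compare {B}: response time 18 + fixed 7 = 25.
All other subsets cost ≥ 23. Minimum total cost: 22.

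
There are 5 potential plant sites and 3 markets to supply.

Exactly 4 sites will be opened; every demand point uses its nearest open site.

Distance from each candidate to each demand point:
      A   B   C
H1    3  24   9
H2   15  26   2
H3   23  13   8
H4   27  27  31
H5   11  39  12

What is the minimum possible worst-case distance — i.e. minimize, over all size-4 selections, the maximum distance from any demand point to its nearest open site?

13

Open {H1, H2, H3, H4}.
  Farthest demand point is B at distance 13 (to H3); all others are ≤ 13.
With {H1, H2, H3, H5} the worst case is 13.
With {H1, H3, H4, H5} the worst case is 13.
No size-4 selection achieves below 13.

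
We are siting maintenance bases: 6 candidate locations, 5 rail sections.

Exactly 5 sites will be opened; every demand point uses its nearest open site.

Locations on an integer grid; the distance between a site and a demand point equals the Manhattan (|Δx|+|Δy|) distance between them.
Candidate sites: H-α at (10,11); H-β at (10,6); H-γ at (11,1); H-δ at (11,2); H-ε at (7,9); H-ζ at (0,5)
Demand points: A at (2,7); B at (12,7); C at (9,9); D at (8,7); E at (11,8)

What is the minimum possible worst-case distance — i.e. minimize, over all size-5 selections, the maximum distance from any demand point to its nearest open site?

4

Open {H-α, H-β, H-γ, H-δ, H-ζ}.
  Farthest demand point is A at distance 4 (to H-ζ); all others are ≤ 4.
With {H-α, H-β, H-γ, H-ε, H-ζ} the worst case is 4.
With {H-α, H-β, H-δ, H-ε, H-ζ} the worst case is 4.
No size-5 selection achieves below 4.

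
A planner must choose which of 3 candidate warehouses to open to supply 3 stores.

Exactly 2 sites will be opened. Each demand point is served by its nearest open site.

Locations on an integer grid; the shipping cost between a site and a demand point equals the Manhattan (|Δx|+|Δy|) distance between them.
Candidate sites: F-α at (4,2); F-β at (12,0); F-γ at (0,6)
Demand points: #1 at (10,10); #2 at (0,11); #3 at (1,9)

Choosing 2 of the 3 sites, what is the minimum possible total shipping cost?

21

Open {F-β, F-γ}.
  #1→F-β 12, #2→F-γ 5, #3→F-γ 4  ⇒ total 21.
Compare {F-α, F-γ}: total 23.
Compare {F-α, F-β}: total 35.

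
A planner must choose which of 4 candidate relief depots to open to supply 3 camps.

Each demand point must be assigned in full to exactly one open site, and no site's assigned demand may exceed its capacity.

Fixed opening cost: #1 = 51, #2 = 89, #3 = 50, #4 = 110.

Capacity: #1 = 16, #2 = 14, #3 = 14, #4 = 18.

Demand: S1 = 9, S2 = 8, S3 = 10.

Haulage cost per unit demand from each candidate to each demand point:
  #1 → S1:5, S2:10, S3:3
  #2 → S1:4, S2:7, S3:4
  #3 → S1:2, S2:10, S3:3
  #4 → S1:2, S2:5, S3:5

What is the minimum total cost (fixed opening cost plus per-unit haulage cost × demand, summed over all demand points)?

Open {#3, #4}; cheapest assignment that respects the capacities:
  #3 (cap 14, load 10): S3 — cost 10×3 = 30
  #4 (cap 18, load 17): S1, S2 — cost 9×2 + 8×5 = 58
  Shipping 88, fixed 160 → total 248.
  Any other capacity-feasible assignment to {#3, #4} ships for at least 88.
Compare {#1, #4}: its best feasible assignment gives total 249.
Compare {#1, #2, #3}: its best feasible assignment gives total 294.
Every other set of open sites that can feasibly serve all demand totals ≥ 249 even under its best assignment. Minimum: 248.

248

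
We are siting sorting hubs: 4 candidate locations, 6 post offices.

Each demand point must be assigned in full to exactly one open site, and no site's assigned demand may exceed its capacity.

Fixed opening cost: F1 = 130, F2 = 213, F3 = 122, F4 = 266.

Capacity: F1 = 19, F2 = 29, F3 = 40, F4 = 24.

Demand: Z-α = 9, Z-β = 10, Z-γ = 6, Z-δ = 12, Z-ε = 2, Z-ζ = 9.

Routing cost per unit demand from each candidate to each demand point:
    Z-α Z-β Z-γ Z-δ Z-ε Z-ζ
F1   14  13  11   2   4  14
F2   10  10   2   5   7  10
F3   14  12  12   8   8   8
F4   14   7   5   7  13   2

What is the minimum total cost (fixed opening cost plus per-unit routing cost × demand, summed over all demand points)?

Open {F1, F3}; cheapest assignment that respects the capacities:
  F1 (cap 19, load 14): Z-δ, Z-ε — cost 12×2 + 2×4 = 32
  F3 (cap 40, load 34): Z-α, Z-β, Z-γ, Z-ζ — cost 9×14 + 10×12 + 6×12 + 9×8 = 390
  Shipping 422, fixed 252 → total 674.
  Any other capacity-feasible assignment to {F1, F3} ships for at least 422.
Compare {F2, F3}: its best feasible assignment gives total 703.
Compare {F2, F4}: its best feasible assignment gives total 743.
Every other set of open sites that can feasibly serve all demand totals ≥ 703 even under its best assignment. Minimum: 674.

674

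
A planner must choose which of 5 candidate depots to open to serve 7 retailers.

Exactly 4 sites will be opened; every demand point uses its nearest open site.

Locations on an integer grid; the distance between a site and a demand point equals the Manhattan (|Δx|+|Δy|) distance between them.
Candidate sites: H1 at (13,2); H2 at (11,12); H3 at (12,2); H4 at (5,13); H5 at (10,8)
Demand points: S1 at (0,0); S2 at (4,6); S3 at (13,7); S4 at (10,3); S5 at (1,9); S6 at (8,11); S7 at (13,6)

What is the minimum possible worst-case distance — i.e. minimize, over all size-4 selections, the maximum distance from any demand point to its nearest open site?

Open {H1, H2, H3, H4}.
  Farthest demand point is S1 at distance 14 (to H3); all others are ≤ 14.
With {H1, H2, H3, H5} the worst case is 14.
With {H1, H3, H4, H5} the worst case is 14.
No size-4 selection achieves below 14.

14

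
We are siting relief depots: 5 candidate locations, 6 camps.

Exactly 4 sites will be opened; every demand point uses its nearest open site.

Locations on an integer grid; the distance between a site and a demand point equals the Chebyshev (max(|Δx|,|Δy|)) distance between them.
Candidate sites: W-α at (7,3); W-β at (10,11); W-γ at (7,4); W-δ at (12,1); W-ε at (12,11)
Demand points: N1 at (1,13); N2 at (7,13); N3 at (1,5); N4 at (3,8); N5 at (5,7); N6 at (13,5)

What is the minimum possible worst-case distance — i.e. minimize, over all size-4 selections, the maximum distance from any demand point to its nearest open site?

9

Open {W-α, W-β, W-γ, W-δ}.
  Farthest demand point is N1 at distance 9 (to W-β); all others are ≤ 9.
With {W-α, W-β, W-γ, W-ε} the worst case is 9.
With {W-α, W-β, W-δ, W-ε} the worst case is 9.
No size-4 selection achieves below 9.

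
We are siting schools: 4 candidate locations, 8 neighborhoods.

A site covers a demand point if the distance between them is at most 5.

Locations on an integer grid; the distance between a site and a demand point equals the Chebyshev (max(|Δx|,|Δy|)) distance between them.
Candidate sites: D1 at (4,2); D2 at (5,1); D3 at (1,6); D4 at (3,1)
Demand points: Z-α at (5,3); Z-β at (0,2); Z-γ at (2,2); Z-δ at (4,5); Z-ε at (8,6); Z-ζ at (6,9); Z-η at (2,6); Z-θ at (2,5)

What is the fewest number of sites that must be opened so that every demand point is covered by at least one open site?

2

Coverage sets (demand points within 5 of each site):
  D1: {Z-α, Z-β, Z-γ, Z-δ, Z-ε, Z-η, Z-θ}
  D2: {Z-α, Z-β, Z-γ, Z-δ, Z-ε, Z-η, Z-θ}
  D3: {Z-α, Z-β, Z-γ, Z-δ, Z-ζ, Z-η, Z-θ}
  D4: {Z-α, Z-β, Z-γ, Z-δ, Z-ε, Z-η, Z-θ}
No single site covers all 8 demand points.
But {D1, D3} covers everything, so the minimum is 2.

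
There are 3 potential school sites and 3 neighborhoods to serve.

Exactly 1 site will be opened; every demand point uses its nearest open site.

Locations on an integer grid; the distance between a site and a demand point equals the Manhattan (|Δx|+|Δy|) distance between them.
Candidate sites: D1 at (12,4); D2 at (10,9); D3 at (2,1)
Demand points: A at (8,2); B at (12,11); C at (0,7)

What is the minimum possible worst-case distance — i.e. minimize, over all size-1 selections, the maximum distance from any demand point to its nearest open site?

12

Open {D2}.
  Farthest demand point is C at distance 12 (to D2); all others are ≤ 12.
With {D1} the worst case is 15.
With {D3} the worst case is 20.
No size-1 selection achieves below 12.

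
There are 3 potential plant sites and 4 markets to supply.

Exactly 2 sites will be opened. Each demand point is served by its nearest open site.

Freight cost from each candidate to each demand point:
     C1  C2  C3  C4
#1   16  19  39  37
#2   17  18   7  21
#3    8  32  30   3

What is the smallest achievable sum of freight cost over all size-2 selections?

36

Open {#2, #3}.
  C1→#3 8, C2→#2 18, C3→#2 7, C4→#3 3  ⇒ total 36.
Compare {#1, #3}: total 60.
Compare {#1, #2}: total 62.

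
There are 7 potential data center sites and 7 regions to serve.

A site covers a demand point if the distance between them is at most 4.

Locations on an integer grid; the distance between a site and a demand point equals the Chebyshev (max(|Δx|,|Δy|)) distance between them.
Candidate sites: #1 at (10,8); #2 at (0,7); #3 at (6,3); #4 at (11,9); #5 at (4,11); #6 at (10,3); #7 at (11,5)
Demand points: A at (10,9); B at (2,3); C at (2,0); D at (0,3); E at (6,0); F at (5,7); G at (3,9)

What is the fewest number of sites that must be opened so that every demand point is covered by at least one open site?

3

Coverage sets (demand points within 4 of each site):
  #1: {A}
  #2: {B, D, G}
  #3: {B, C, E, F}
  #4: {A}
  #5: {F, G}
  #6: {E}
  #7: {A}
No 2 sites suffice: every size-2 union leaves at least one demand point uncovered.
But {#1, #2, #3} covers everything, so the minimum is 3.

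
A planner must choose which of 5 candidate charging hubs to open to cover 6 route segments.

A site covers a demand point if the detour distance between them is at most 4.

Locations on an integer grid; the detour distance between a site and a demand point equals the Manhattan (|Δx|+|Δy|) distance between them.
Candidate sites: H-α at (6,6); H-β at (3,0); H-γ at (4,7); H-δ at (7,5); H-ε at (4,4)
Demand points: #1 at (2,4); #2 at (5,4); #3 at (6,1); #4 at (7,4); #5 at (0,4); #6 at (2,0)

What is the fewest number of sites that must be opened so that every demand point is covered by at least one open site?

2

Coverage sets (demand points within 4 of each site):
  H-α: {#2, #4}
  H-β: {#3, #6}
  H-γ: {#2}
  H-δ: {#2, #4}
  H-ε: {#1, #2, #4, #5}
No single site covers all 6 demand points.
But {H-β, H-ε} covers everything, so the minimum is 2.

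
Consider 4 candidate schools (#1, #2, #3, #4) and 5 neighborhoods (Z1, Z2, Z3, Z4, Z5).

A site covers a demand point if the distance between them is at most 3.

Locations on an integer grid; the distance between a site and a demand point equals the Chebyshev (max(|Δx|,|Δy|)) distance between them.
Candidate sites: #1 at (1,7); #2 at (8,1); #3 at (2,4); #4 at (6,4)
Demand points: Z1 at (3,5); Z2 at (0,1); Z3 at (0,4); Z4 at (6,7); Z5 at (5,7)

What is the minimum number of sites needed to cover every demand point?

Coverage sets (demand points within 3 of each site):
  #1: {Z1, Z3}
  #2: {}
  #3: {Z1, Z2, Z3, Z5}
  #4: {Z1, Z4, Z5}
No single site covers all 5 demand points.
But {#3, #4} covers everything, so the minimum is 2.

2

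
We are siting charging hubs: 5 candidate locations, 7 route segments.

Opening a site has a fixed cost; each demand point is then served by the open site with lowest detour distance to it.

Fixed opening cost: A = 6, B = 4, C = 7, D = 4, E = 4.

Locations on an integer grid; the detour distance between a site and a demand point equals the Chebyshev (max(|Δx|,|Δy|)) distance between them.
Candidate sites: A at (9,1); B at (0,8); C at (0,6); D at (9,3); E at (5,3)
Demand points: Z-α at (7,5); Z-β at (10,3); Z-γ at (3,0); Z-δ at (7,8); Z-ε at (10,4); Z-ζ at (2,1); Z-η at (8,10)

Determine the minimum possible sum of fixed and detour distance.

30

Open {D, E}: assign each demand point to its cheapest open site.
  Z-α→D 2, Z-β→D 1, Z-γ→E 3, Z-δ→D 5, Z-ε→D 1, Z-ζ→E 3, Z-η→D 7
  detour distance 22, fixed 8 → total 30.
Compare {D}: detour distance 29 + fixed 4 = 33.
Compare {E}: detour distance 30 + fixed 4 = 34.
Compare {B, D, E}: detour distance 22 + fixed 12 = 34.
All other subsets cost ≥ 33. Minimum total cost: 30.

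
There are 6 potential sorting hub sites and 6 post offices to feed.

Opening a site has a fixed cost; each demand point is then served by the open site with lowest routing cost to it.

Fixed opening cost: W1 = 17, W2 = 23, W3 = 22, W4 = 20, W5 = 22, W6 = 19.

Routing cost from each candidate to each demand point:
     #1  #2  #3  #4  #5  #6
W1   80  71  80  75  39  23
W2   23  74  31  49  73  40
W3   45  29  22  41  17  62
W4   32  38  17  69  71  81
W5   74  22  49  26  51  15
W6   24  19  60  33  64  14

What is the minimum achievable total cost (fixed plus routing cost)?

Open {W3, W6}: assign each demand point to its cheapest open site.
  #1→W6 24, #2→W6 19, #3→W3 22, #4→W6 33, #5→W3 17, #6→W6 14
  routing cost 129, fixed 41 → total 170.
Compare {W3, W4, W6}: routing cost 124 + fixed 61 = 185.
Compare {W3, W5, W6}: routing cost 122 + fixed 63 = 185.
Compare {W1, W3, W6}: routing cost 129 + fixed 58 = 187.
All other subsets cost ≥ 185. Minimum total cost: 170.

170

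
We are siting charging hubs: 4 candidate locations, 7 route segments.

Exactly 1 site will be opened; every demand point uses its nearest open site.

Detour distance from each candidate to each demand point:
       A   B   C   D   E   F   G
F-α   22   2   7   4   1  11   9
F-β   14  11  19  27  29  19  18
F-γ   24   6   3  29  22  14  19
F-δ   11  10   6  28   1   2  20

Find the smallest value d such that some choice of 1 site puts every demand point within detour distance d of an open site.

22

Open {F-α}.
  Farthest demand point is A at detour distance 22 (to F-α); all others are ≤ 22.
With {F-δ} the worst case is 28.
With {F-β} the worst case is 29.
No size-1 selection achieves below 22.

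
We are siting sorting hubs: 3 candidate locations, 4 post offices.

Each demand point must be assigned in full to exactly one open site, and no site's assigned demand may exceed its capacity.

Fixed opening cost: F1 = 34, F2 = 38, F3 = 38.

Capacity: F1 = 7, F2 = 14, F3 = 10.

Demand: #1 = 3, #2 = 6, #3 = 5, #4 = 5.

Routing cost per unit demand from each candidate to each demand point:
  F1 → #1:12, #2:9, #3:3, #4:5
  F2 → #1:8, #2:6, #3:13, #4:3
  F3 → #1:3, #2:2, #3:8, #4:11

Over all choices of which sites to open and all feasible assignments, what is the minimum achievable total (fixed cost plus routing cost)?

161

Open {F1, F2, F3}; cheapest assignment that respects the capacities:
  F1 (cap 7, load 5): #3 — cost 5×3 = 15
  F2 (cap 14, load 5): #4 — cost 5×3 = 15
  F3 (cap 10, load 9): #1, #2 — cost 3×3 + 6×2 = 21
  Shipping 51, fixed 110 → total 161.
  Any other capacity-feasible assignment to {F1, F2, F3} ships for at least 51.
Compare {F1, F2}: its best feasible assignment gives total 162.
Compare {F2, F3}: its best feasible assignment gives total 176.
Every other set of open sites that can feasibly serve all demand totals ≥ 162 even under its best assignment. Minimum: 161.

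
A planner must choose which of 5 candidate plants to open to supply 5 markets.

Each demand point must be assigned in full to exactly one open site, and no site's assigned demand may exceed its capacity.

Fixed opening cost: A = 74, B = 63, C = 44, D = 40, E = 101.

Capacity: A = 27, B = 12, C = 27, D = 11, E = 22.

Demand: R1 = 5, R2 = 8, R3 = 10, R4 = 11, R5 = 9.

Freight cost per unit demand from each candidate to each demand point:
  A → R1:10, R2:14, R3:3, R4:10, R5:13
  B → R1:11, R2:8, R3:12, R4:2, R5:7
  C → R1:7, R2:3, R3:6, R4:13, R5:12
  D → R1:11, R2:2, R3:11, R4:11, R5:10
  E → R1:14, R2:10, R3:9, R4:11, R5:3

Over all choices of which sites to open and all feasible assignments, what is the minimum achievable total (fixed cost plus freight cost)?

Open {B, C, E}; cheapest assignment that respects the capacities:
  B (cap 12, load 11): R4 — cost 11×2 = 22
  C (cap 27, load 23): R1, R2, R3 — cost 5×7 + 8×3 + 10×6 = 119
  E (cap 22, load 9): R5 — cost 9×3 = 27
  Shipping 168, fixed 208 → total 376.
  Any other capacity-feasible assignment to {B, C, E} ships for at least 168.
Compare {B, C, D}: its best feasible assignment gives total 378.
Compare {A, B, C}: its best feasible assignment gives total 400.
Every other set of open sites that can feasibly serve all demand totals ≥ 378 even under its best assignment. Minimum: 376.

376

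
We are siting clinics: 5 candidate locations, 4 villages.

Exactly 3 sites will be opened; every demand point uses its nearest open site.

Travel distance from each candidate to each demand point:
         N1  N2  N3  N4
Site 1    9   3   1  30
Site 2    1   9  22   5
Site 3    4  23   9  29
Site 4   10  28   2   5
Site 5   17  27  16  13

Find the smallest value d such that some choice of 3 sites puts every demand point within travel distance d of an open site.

5

Open {Site 1, Site 2, Site 3}.
  Farthest demand point is N4 at travel distance 5 (to Site 2); all others are ≤ 5.
With {Site 1, Site 2, Site 4} the worst case is 5.
With {Site 1, Site 2, Site 5} the worst case is 5.
No size-3 selection achieves below 5.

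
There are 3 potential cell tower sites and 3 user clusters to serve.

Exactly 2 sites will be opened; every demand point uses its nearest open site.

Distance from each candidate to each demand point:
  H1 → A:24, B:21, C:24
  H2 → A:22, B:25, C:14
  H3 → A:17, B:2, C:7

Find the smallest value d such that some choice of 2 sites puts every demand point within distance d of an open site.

17

Open {H1, H3}.
  Farthest demand point is A at distance 17 (to H3); all others are ≤ 17.
With {H2, H3} the worst case is 17.
With {H1, H2} the worst case is 22.
No size-2 selection achieves below 17.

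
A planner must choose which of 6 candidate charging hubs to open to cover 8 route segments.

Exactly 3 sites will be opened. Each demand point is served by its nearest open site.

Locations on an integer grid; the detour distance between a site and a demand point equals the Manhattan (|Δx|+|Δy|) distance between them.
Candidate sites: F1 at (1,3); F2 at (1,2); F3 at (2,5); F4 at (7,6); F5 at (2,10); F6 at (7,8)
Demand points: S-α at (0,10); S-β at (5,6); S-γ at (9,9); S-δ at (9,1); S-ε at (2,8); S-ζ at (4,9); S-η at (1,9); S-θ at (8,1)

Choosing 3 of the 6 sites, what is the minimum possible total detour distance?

Open {F4, F5, F6}.
  S-α→F5 2, S-β→F4 2, S-γ→F6 3, S-δ→F4 7, S-ε→F5 2, S-ζ→F5 3, S-η→F5 2, S-θ→F4 6  ⇒ total 27.
Compare {F1, F4, F5}: total 29.
Compare {F2, F4, F5}: total 29.
No size-3 selection does better; minimum is 27.

27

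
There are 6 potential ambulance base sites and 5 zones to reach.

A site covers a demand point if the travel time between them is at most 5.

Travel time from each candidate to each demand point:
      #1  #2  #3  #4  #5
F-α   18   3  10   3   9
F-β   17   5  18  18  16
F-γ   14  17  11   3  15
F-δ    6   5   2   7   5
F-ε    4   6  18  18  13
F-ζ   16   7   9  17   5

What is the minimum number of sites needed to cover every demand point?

3

Coverage sets (demand points within 5 of each site):
  F-α: {#2, #4}
  F-β: {#2}
  F-γ: {#4}
  F-δ: {#2, #3, #5}
  F-ε: {#1}
  F-ζ: {#5}
No 2 sites suffice: every size-2 union leaves at least one demand point uncovered.
But {F-α, F-δ, F-ε} covers everything, so the minimum is 3.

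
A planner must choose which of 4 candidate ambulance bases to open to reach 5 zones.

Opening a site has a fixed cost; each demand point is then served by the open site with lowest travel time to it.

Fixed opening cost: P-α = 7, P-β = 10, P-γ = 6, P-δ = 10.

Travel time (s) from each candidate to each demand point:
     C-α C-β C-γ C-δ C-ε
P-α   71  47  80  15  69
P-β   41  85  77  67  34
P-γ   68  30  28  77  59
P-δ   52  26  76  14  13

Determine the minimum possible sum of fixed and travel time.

148

Open {P-β, P-γ, P-δ}: assign each demand point to its cheapest open site.
  C-α→P-β 41, C-β→P-δ 26, C-γ→P-γ 28, C-δ→P-δ 14, C-ε→P-δ 13
  travel time 122, fixed 26 → total 148.
Compare {P-γ, P-δ}: travel time 133 + fixed 16 = 149.
Compare {P-α, P-β, P-γ, P-δ}: travel time 122 + fixed 33 = 155.
Compare {P-α, P-γ, P-δ}: travel time 133 + fixed 23 = 156.
All other subsets cost ≥ 149. Minimum total cost: 148.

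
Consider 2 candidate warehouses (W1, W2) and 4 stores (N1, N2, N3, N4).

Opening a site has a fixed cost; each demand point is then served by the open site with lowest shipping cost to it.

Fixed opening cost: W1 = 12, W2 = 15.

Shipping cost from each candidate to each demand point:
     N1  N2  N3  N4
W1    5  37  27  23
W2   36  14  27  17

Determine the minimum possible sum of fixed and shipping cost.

Open {W1, W2}: assign each demand point to its cheapest open site.
  N1→W1 5, N2→W2 14, N3→W1 27, N4→W2 17
  shipping cost 63, fixed 27 → total 90.
Compare {W1}: shipping cost 92 + fixed 12 = 104.
Compare {W2}: shipping cost 94 + fixed 15 = 109.

90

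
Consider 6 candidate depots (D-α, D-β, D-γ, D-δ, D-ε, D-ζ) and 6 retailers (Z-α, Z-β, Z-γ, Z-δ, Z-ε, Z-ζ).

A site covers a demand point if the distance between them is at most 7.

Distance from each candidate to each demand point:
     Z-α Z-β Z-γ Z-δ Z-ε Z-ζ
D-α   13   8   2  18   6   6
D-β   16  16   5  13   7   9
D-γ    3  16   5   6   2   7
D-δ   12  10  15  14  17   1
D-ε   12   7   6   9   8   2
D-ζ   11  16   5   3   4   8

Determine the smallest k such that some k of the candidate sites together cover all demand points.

2

Coverage sets (demand points within 7 of each site):
  D-α: {Z-γ, Z-ε, Z-ζ}
  D-β: {Z-γ, Z-ε}
  D-γ: {Z-α, Z-γ, Z-δ, Z-ε, Z-ζ}
  D-δ: {Z-ζ}
  D-ε: {Z-β, Z-γ, Z-ζ}
  D-ζ: {Z-γ, Z-δ, Z-ε}
No single site covers all 6 demand points.
But {D-γ, D-ε} covers everything, so the minimum is 2.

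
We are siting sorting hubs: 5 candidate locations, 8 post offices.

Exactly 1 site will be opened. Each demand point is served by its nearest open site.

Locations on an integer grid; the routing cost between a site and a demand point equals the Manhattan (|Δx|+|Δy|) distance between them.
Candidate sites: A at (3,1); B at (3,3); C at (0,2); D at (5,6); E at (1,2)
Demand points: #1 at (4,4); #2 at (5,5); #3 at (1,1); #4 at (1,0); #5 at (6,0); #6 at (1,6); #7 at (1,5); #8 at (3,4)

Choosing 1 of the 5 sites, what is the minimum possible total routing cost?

Open {B}.
  #1→B 2, #2→B 4, #3→B 4, #4→B 5, #5→B 6, #6→B 5, #7→B 4, #8→B 1  ⇒ total 31.
Compare {E}: total 33.
Compare {A}: total 35.
No size-1 selection does better; minimum is 31.

31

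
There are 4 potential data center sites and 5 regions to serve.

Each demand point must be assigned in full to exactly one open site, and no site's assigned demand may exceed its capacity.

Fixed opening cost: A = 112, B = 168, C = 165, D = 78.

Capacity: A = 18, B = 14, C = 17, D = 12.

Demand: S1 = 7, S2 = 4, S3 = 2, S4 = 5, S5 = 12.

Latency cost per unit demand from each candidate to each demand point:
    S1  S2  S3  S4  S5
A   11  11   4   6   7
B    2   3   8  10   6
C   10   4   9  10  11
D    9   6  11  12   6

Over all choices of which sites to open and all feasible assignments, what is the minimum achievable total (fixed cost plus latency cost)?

Open {A, D}; cheapest assignment that respects the capacities:
  A (cap 18, load 18): S1, S2, S3, S4 — cost 7×11 + 4×11 + 2×4 + 5×6 = 159
  D (cap 12, load 12): S5 — cost 12×6 = 72
  Shipping 231, fixed 190 → total 421.
  Any other capacity-feasible assignment to {A, D} ships for at least 231.
Compare {A, B}: its best feasible assignment gives total 436.
Compare {A, B, D}: its best feasible assignment gives total 494.
Every other set of open sites that can feasibly serve all demand totals ≥ 436 even under its best assignment. Minimum: 421.

421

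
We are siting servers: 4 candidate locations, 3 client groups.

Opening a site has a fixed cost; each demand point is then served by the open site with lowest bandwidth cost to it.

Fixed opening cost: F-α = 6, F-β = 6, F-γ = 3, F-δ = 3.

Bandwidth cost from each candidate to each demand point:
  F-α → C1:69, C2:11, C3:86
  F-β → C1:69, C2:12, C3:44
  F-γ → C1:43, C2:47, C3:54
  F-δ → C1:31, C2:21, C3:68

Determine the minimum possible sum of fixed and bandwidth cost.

Open {F-β, F-δ}: assign each demand point to its cheapest open site.
  C1→F-δ 31, C2→F-β 12, C3→F-β 44
  bandwidth cost 87, fixed 9 → total 96.
Compare {F-β, F-γ, F-δ}: bandwidth cost 87 + fixed 12 = 99.
Compare {F-α, F-β, F-δ}: bandwidth cost 86 + fixed 15 = 101.
Compare {F-α, F-β, F-γ, F-δ}: bandwidth cost 86 + fixed 18 = 104.
All other subsets cost ≥ 99. Minimum total cost: 96.

96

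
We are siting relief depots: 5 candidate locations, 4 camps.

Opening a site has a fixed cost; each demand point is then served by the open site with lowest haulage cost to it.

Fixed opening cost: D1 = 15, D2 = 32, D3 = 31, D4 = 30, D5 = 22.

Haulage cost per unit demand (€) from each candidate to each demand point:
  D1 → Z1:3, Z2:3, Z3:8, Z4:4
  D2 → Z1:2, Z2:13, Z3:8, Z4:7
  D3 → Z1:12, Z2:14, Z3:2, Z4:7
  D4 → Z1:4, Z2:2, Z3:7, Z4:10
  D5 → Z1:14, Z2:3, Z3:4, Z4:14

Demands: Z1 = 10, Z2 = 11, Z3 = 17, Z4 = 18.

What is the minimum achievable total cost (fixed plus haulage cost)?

215

Open {D1, D3}: assign each demand point to its cheapest open site.
  Z1→D1 10×3=30, Z2→D1 11×3=33, Z3→D3 17×2=34, Z4→D1 18×4=72
  haulage cost 169, fixed 46 → total 215.
Compare {D1, D3, D4}: haulage cost 158 + fixed 76 = 234.
Compare {D1, D2, D3}: haulage cost 159 + fixed 78 = 237.
Compare {D1, D3, D5}: haulage cost 169 + fixed 68 = 237.
All other subsets cost ≥ 234. Minimum total cost: 215.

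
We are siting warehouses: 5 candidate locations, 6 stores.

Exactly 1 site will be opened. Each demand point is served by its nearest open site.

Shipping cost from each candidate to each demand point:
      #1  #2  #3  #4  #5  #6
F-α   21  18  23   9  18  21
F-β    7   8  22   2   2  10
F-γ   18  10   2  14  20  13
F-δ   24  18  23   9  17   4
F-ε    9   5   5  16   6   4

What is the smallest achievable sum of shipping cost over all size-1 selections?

45

Open {F-ε}.
  #1→F-ε 9, #2→F-ε 5, #3→F-ε 5, #4→F-ε 16, #5→F-ε 6, #6→F-ε 4  ⇒ total 45.
Compare {F-β}: total 51.
Compare {F-γ}: total 77.
No size-1 selection does better; minimum is 45.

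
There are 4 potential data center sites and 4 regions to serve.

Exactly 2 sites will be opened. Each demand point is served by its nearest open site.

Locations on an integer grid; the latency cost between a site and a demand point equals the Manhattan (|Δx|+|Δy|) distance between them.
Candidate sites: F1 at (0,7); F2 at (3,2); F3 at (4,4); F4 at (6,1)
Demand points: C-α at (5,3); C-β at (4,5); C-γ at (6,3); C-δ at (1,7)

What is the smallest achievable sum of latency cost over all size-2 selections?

Open {F1, F3}.
  C-α→F3 2, C-β→F3 1, C-γ→F3 3, C-δ→F1 1  ⇒ total 7.
Compare {F3, F4}: total 11.
Compare {F1, F2}: total 12.
No size-2 selection does better; minimum is 7.

7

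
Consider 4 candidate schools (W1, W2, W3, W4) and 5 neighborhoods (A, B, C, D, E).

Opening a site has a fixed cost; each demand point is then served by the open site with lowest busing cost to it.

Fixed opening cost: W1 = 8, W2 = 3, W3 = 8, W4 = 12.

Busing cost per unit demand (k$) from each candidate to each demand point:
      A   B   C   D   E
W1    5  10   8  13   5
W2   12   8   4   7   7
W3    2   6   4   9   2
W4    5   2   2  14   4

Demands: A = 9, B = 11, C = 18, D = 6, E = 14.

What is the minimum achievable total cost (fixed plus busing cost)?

Open {W2, W3, W4}: assign each demand point to its cheapest open site.
  A→W3 9×2=18, B→W4 11×2=22, C→W4 18×2=36, D→W2 6×7=42, E→W3 14×2=28
  busing cost 146, fixed 23 → total 169.
Compare {W1, W2, W3, W4}: busing cost 146 + fixed 31 = 177.
Compare {W3, W4}: busing cost 158 + fixed 20 = 178.
Compare {W1, W3, W4}: busing cost 158 + fixed 28 = 186.
All other subsets cost ≥ 177. Minimum total cost: 169.

169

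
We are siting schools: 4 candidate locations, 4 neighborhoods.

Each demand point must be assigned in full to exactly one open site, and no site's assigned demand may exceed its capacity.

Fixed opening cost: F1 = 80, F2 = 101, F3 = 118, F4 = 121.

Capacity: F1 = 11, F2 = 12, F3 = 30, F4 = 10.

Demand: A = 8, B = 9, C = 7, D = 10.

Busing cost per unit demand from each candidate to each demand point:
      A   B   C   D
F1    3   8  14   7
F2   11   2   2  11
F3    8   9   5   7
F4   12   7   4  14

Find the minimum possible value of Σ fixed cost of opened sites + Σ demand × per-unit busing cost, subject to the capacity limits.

Open {F2, F3}; cheapest assignment that respects the capacities:
  F2 (cap 12, load 9): B — cost 9×2 = 18
  F3 (cap 30, load 25): A, C, D — cost 8×8 + 7×5 + 10×7 = 169
  Shipping 187, fixed 219 → total 406.
  Any other capacity-feasible assignment to {F2, F3} ships for at least 187.
Compare {F1, F3}: its best feasible assignment gives total 408.
Compare {F1, F2, F3}: its best feasible assignment gives total 446.
Every other set of open sites that can feasibly serve all demand totals ≥ 408 even under its best assignment. Minimum: 406.

406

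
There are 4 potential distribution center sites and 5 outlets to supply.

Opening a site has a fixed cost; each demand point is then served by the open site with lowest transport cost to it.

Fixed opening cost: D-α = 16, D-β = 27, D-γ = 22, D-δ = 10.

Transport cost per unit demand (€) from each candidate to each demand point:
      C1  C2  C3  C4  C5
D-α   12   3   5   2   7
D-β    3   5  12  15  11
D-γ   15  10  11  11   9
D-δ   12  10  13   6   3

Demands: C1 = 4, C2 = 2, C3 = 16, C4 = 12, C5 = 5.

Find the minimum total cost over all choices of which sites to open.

Open {D-α, D-β, D-δ}: assign each demand point to its cheapest open site.
  C1→D-β 4×3=12, C2→D-α 2×3=6, C3→D-α 16×5=80, C4→D-α 12×2=24, C5→D-δ 5×3=15
  transport cost 137, fixed 53 → total 190.
Compare {D-α, D-δ}: transport cost 173 + fixed 26 = 199.
Compare {D-α, D-β}: transport cost 157 + fixed 43 = 200.
Compare {D-α}: transport cost 193 + fixed 16 = 209.
All other subsets cost ≥ 199. Minimum total cost: 190.

190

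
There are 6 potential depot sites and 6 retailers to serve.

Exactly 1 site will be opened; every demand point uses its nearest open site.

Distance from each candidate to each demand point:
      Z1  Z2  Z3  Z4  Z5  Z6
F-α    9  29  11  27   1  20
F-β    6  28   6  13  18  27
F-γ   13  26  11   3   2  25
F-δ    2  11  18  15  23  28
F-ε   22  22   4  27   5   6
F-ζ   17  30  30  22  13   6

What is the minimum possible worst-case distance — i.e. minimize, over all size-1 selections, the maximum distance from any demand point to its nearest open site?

Open {F-γ}.
  Farthest demand point is Z2 at distance 26 (to F-γ); all others are ≤ 26.
With {F-ε} the worst case is 27.
With {F-β} the worst case is 28.
No size-1 selection achieves below 26.

26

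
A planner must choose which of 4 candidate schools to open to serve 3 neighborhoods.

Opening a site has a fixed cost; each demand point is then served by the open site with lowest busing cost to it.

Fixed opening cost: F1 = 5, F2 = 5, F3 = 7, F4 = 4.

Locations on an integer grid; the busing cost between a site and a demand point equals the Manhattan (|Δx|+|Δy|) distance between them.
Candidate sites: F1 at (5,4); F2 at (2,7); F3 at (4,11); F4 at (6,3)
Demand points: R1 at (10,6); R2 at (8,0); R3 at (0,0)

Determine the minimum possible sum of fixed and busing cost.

Open {F4}: assign each demand point to its cheapest open site.
  R1→F4 7, R2→F4 5, R3→F4 9
  busing cost 21, fixed 4 → total 25.
Compare {F1}: busing cost 23 + fixed 5 = 28.
Compare {F1, F4}: busing cost 21 + fixed 9 = 30.
Compare {F2, F4}: busing cost 21 + fixed 9 = 30.
All other subsets cost ≥ 28. Minimum total cost: 25.

25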